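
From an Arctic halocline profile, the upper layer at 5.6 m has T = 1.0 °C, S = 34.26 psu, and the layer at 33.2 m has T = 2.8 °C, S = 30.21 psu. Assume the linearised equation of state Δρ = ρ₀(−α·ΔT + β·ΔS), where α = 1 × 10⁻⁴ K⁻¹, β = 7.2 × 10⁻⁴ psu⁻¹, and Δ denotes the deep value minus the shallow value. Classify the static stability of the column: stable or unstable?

unstable

ΔT = 2.8 − 1.0 = +1.8 K and ΔS = 30.21 − 34.26 = -4.05 psu (deep − shallow).
−αΔT = -1.80 × 10⁻⁴; βΔS = -2.916 × 10⁻³; sum Δρ/ρ₀ = -3.096 × 10⁻³.
Δρ/ρ₀ < 0, so Δρ < 0: deeper water is lighter → statically unstable; the column would overturn.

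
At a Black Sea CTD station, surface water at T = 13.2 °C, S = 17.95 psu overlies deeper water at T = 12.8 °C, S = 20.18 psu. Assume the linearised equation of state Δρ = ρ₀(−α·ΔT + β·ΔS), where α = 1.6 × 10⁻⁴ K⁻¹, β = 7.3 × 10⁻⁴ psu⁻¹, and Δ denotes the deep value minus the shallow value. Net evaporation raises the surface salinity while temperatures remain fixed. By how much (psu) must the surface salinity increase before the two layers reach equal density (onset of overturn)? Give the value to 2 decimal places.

2.32 psu

Neutral buoyancy requires −α(T_deep − T_surf) + β(S_deep − S_surf′) = 0.
S_surf′ = S_deep − (α/β)·ΔT = 20.18 − (1.6 × 10⁻⁴/7.3 × 10⁻⁴)·(-0.4) = 20.2677 psu.
Increase required: 20.2677 − 17.95 = 2.3177 psu.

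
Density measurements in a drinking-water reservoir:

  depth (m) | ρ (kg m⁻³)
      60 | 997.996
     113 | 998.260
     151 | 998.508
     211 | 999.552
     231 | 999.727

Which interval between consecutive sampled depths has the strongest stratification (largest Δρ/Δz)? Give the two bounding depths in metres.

151–211 m

Compute the density gradient over each adjacent pair:
  60–113 m: Δρ/Δz = 0.264/53 = 5.0 × 10⁻³ kg m⁻⁴
  113–151 m: Δρ/Δz = 0.248/38 = 6.5 × 10⁻³ kg m⁻⁴
  151–211 m: Δρ/Δz = 1.044/60 = 0.017 kg m⁻⁴
  211–231 m: Δρ/Δz = 0.175/20 = 8.7 × 10⁻³ kg m⁻⁴
The largest gradient is in the 151–211 m interval — the pycnocline.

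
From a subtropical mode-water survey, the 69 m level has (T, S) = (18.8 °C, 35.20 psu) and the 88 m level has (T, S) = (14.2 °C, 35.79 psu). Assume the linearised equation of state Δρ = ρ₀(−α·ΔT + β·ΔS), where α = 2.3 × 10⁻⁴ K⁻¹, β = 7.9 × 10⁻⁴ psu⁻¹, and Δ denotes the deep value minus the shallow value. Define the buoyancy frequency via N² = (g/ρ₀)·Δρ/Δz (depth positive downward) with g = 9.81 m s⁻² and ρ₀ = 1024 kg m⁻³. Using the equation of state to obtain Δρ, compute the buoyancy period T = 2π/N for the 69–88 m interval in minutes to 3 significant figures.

ΔT = -4.6 K, ΔS = +0.59 psu (deep − shallow).
Δρ/ρ₀ = −αΔT + βΔS = 1.058 × 10⁻³ + 4.661 × 10⁻⁴ = 1.5241 × 10⁻³, so Δρ ≈ 1.561 kg m⁻³.
N² = (g/ρ₀)·Δρ/Δz = g·(Δρ/ρ₀)/Δz = 9.81 × 1.5241 × 10⁻³ / 19 = 7.8692 × 10⁻⁴ s⁻².
N = √(7.8692 × 10⁻⁴) = 0.028052 rad s⁻¹ → T = 2π/N = 223.98 s = 3.7330 min ≈ 3.73 min.

3.73 min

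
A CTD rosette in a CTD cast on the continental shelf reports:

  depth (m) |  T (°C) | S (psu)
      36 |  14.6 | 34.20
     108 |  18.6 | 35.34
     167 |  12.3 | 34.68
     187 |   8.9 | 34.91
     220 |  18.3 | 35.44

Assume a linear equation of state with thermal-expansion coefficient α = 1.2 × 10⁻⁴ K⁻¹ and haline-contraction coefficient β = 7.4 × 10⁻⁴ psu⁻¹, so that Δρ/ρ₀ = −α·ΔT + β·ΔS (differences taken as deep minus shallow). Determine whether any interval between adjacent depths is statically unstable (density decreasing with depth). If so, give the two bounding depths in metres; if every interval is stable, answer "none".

Evaluate Δρ/ρ₀ = −αΔT + βΔS across each adjacent pair:
  36–108 m: −αΔT+βΔS = −(1.2 × 10⁻⁴)(+4.0)+(7.4 × 10⁻⁴)(+1.14) = 3.6 × 10⁻⁴ → stable
  108–167 m: −αΔT+βΔS = −(1.2 × 10⁻⁴)(-6.3)+(7.4 × 10⁻⁴)(-0.66) = 2.7 × 10⁻⁴ → stable
  167–187 m: −αΔT+βΔS = −(1.2 × 10⁻⁴)(-3.4)+(7.4 × 10⁻⁴)(+0.23) = 5.8 × 10⁻⁴ → stable
  187–220 m: −αΔT+βΔS = −(1.2 × 10⁻⁴)(+9.4)+(7.4 × 10⁻⁴)(+0.53) = -7.4 × 10⁻⁴ → UNSTABLE
The 187–220 m interval has Δρ < 0: lighter water underlies denser water.

187–220 m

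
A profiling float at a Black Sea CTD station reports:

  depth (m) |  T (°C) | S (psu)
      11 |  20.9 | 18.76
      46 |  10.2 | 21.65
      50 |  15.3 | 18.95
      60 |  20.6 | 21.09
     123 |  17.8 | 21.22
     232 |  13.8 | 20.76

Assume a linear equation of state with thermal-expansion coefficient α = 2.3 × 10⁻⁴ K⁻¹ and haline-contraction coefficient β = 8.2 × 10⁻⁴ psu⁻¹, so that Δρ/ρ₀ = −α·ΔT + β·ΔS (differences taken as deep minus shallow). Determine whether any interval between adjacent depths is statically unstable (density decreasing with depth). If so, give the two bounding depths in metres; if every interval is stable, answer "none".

Evaluate Δρ/ρ₀ = −αΔT + βΔS across each adjacent pair:
  11–46 m: −αΔT+βΔS = −(2.3 × 10⁻⁴)(-10.7)+(8.2 × 10⁻⁴)(+2.89) = 4.8 × 10⁻³ → stable
  46–50 m: −αΔT+βΔS = −(2.3 × 10⁻⁴)(+5.1)+(8.2 × 10⁻⁴)(-2.70) = -3.4 × 10⁻³ → UNSTABLE
  50–60 m: −αΔT+βΔS = −(2.3 × 10⁻⁴)(+5.3)+(8.2 × 10⁻⁴)(+2.14) = 5.4 × 10⁻⁴ → stable
  60–123 m: −αΔT+βΔS = −(2.3 × 10⁻⁴)(-2.8)+(8.2 × 10⁻⁴)(+0.13) = 7.5 × 10⁻⁴ → stable
  123–232 m: −αΔT+βΔS = −(2.3 × 10⁻⁴)(-4.0)+(8.2 × 10⁻⁴)(-0.46) = 5.4 × 10⁻⁴ → stable
The 46–50 m interval has Δρ < 0: lighter water underlies denser water.

46–50 m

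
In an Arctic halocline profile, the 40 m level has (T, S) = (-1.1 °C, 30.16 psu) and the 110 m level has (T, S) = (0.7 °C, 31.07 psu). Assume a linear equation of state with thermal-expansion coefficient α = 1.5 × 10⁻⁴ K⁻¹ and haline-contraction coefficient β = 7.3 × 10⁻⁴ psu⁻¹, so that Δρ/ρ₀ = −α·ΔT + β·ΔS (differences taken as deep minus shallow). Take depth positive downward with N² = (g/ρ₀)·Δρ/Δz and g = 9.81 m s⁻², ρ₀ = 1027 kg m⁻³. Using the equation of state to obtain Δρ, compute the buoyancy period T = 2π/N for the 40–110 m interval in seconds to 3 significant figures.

ΔT = +1.8 K, ΔS = +0.91 psu (deep − shallow).
Δρ/ρ₀ = −αΔT + βΔS = -2.70 × 10⁻⁴ + 6.643 × 10⁻⁴ = 3.943 × 10⁻⁴, so Δρ ≈ 0.4049 kg m⁻³.
N² = (g/ρ₀)·Δρ/Δz = g·(Δρ/ρ₀)/Δz = 9.81 × 3.943 × 10⁻⁴ / 70 = 5.5258 × 10⁻⁵ s⁻².
N = √(5.5258 × 10⁻⁵) = 7.4336 × 10⁻³ rad s⁻¹ → T = 2π/N = 845.24 s ≈ 845 s.

845 s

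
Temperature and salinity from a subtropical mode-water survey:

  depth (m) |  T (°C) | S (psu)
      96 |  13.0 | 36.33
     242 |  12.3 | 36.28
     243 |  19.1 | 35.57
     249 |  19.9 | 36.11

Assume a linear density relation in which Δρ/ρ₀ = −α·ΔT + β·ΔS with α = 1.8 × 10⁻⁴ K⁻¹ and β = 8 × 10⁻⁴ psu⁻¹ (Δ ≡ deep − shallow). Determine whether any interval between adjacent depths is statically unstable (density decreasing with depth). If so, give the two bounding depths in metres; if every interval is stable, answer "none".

242–243 m

Evaluate Δρ/ρ₀ = −αΔT + βΔS across each adjacent pair:
  96–242 m: −αΔT+βΔS = −(1.8 × 10⁻⁴)(-0.7)+(8 × 10⁻⁴)(-0.05) = 8.6 × 10⁻⁵ → stable
  242–243 m: −αΔT+βΔS = −(1.8 × 10⁻⁴)(+6.8)+(8 × 10⁻⁴)(-0.71) = -1.8 × 10⁻³ → UNSTABLE
  243–249 m: −αΔT+βΔS = −(1.8 × 10⁻⁴)(+0.8)+(8 × 10⁻⁴)(+0.54) = 2.9 × 10⁻⁴ → stable
The 242–243 m interval has Δρ < 0: lighter water underlies denser water.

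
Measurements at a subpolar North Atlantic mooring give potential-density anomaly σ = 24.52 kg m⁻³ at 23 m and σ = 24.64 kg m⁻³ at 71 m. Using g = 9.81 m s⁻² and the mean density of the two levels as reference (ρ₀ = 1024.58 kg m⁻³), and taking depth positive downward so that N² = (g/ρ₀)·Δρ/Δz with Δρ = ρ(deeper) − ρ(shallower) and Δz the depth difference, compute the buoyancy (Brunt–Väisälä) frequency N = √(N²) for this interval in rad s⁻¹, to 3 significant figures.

4.89 × 10⁻³ rad s⁻¹

Δρ = 1024.64 − 1024.52 = 0.12 kg m⁻³ over Δz = 71 − 23 = 48 m.
N² = (9.81/1024.58) × (0.12/48) = 2.3937 × 10⁻⁵ s⁻².
N = √(2.3937 × 10⁻⁵) = 4.8925 × 10⁻³ rad s⁻¹ ≈ 4.89 × 10⁻³ rad s⁻¹.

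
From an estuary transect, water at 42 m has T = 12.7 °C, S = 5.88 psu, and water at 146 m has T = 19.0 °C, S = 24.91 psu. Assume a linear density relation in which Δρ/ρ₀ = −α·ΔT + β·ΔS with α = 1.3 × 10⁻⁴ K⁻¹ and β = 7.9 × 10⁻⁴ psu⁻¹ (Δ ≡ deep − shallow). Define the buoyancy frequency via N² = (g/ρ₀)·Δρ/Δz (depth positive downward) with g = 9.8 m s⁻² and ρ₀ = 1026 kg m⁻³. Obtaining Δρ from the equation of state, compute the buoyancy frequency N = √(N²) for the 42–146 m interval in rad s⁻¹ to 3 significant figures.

ΔT = +6.3 K, ΔS = +19.03 psu (deep − shallow).
Δρ/ρ₀ = −αΔT + βΔS = -8.19 × 10⁻⁴ + 0.0150337 = 0.0142147, so Δρ ≈ 14.58 kg m⁻³.
N² = (g/ρ₀)·Δρ/Δz = g·(Δρ/ρ₀)/Δz = 9.8 × 0.0142147 / 104 = 1.3395 × 10⁻³ s⁻².
N = √(1.3395 × 10⁻³) = 0.036599 rad s⁻¹ ≈ 0.0366 rad s⁻¹.

0.0366 rad s⁻¹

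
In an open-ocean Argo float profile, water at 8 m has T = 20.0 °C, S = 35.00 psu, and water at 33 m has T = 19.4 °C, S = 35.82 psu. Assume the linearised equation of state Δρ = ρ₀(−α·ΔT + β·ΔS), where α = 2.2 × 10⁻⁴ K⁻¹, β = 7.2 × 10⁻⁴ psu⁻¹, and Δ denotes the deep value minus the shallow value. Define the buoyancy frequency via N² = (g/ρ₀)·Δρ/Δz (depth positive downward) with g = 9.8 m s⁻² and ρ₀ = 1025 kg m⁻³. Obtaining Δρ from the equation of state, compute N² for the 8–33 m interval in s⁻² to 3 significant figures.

ΔT = -0.6 K, ΔS = +0.82 psu (deep − shallow).
Δρ/ρ₀ = −αΔT + βΔS = 1.32 × 10⁻⁴ + 5.904 × 10⁻⁴ = 7.224 × 10⁻⁴, so Δρ ≈ 0.7405 kg m⁻³.
N² = (g/ρ₀)·Δρ/Δz = g·(Δρ/ρ₀)/Δz = 9.8 × 7.224 × 10⁻⁴ / 25 = 2.8318 × 10⁻⁴ s⁻² ≈ 2.83 × 10⁻⁴ s⁻².

2.83 × 10⁻⁴ s⁻²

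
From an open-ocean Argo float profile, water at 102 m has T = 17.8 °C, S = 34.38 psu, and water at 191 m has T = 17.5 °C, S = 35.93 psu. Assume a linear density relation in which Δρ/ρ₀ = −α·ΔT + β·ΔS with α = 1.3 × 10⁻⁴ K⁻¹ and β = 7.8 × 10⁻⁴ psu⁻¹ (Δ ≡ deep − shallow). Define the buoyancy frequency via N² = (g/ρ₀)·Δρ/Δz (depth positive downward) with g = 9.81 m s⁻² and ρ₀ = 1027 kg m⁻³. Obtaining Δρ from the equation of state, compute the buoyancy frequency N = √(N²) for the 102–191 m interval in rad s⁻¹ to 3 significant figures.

ΔT = -0.3 K, ΔS = +1.55 psu (deep − shallow).
Δρ/ρ₀ = −αΔT + βΔS = 3.90 × 10⁻⁵ + 1.209 × 10⁻³ = 1.248 × 10⁻³, so Δρ ≈ 1.282 kg m⁻³.
N² = (g/ρ₀)·Δρ/Δz = g·(Δρ/ρ₀)/Δz = 9.81 × 1.248 × 10⁻³ / 89 = 1.3756 × 10⁻⁴ s⁻².
N = √(1.3756 × 10⁻⁴) = 0.011729 rad s⁻¹ ≈ 0.0117 rad s⁻¹.

0.0117 rad s⁻¹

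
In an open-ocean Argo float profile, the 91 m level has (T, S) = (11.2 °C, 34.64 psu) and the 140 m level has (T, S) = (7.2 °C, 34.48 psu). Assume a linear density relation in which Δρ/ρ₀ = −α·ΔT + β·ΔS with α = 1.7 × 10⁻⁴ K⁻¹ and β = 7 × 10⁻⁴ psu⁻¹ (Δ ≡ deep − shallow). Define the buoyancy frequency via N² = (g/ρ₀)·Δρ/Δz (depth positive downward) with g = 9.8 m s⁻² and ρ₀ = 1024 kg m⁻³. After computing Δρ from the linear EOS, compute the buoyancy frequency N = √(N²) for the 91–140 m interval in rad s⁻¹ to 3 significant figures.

ΔT = -4.0 K, ΔS = -0.16 psu (deep − shallow).
Δρ/ρ₀ = −αΔT + βΔS = 6.80 × 10⁻⁴ − 1.12 × 10⁻⁴ = 5.68 × 10⁻⁴, so Δρ ≈ 0.5816 kg m⁻³.
N² = (g/ρ₀)·Δρ/Δz = g·(Δρ/ρ₀)/Δz = 9.8 × 5.68 × 10⁻⁴ / 49 = 1.1360 × 10⁻⁴ s⁻².
N = √(1.1360 × 10⁻⁴) = 0.010658 rad s⁻¹ ≈ 0.0107 rad s⁻¹.

0.0107 rad s⁻¹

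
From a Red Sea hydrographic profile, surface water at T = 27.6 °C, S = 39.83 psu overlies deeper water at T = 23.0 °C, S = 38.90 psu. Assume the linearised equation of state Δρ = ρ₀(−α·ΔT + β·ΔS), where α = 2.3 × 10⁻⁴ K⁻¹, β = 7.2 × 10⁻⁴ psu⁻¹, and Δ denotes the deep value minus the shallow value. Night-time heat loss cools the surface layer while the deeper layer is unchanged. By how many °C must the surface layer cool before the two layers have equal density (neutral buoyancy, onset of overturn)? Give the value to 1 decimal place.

1.7 °C

Neutral buoyancy requires Δρ = 0, i.e. −α(T_deep − T_surf′) + β(S_deep − S_surf) = 0.
T_surf′ = T_deep − (β/α)·ΔS = 23.0 − (7.2 × 10⁻⁴/2.3 × 10⁻⁴)·(-0.93) = 25.911 °C.
Cooling required: 27.6 − (25.911) = 1.689 °C.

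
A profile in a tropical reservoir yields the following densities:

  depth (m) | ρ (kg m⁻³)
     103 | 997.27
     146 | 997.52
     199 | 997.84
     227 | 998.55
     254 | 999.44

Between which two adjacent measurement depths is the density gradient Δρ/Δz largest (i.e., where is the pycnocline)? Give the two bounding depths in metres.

227–254 m

Compute the density gradient over each adjacent pair:
  103–146 m: Δρ/Δz = 0.25/43 = 5.8 × 10⁻³ kg m⁻⁴
  146–199 m: Δρ/Δz = 0.32/53 = 6.0 × 10⁻³ kg m⁻⁴
  199–227 m: Δρ/Δz = 0.71/28 = 0.025 kg m⁻⁴
  227–254 m: Δρ/Δz = 0.89/27 = 0.033 kg m⁻⁴
The largest gradient is in the 227–254 m interval — the pycnocline.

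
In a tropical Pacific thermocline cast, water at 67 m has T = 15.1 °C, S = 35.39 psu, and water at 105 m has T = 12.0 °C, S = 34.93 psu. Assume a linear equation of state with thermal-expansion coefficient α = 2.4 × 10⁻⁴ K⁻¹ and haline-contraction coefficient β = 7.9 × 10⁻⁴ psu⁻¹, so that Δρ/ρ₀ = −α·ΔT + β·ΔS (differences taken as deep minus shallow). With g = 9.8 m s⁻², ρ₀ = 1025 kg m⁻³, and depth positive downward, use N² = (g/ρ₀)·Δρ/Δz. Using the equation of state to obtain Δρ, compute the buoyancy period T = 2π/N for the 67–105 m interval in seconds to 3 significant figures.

634 s

ΔT = -3.1 K, ΔS = -0.46 psu (deep − shallow).
Δρ/ρ₀ = −αΔT + βΔS = 7.44 × 10⁻⁴ − 3.634 × 10⁻⁴ = 3.806 × 10⁻⁴, so Δρ ≈ 0.3901 kg m⁻³.
N² = (g/ρ₀)·Δρ/Δz = g·(Δρ/ρ₀)/Δz = 9.8 × 3.806 × 10⁻⁴ / 38 = 9.8155 × 10⁻⁵ s⁻².
N = √(9.8155 × 10⁻⁵) = 9.9073 × 10⁻³ rad s⁻¹ → T = 2π/N = 634.20 s ≈ 634 s.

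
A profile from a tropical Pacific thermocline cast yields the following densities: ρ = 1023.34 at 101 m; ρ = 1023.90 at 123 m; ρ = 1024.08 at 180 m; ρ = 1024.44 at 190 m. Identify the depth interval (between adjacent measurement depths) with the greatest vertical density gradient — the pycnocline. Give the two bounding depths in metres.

180–190 m

Compute the density gradient over each adjacent pair:
  101–123 m: Δρ/Δz = 0.56/22 = 0.025 kg m⁻⁴
  123–180 m: Δρ/Δz = 0.18/57 = 3.2 × 10⁻³ kg m⁻⁴
  180–190 m: Δρ/Δz = 0.36/10 = 0.036 kg m⁻⁴
The largest gradient is in the 180–190 m interval — the pycnocline.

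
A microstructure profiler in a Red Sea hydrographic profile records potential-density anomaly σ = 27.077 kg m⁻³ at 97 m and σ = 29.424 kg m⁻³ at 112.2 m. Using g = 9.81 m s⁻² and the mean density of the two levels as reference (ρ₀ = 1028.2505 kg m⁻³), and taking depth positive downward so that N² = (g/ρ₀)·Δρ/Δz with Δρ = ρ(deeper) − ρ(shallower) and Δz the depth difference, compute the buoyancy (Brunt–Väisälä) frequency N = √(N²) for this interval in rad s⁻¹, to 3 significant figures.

0.0384 rad s⁻¹

Δρ = 1029.424 − 1027.077 = 2.347 kg m⁻³ over Δz = 112.2 − 97 = 15.2 m.
N² = (9.81/1028.2505) × (2.347/15.2) = 1.4731 × 10⁻³ s⁻².
N = √(1.4731 × 10⁻³) = 0.038381 rad s⁻¹ ≈ 0.0384 rad s⁻¹.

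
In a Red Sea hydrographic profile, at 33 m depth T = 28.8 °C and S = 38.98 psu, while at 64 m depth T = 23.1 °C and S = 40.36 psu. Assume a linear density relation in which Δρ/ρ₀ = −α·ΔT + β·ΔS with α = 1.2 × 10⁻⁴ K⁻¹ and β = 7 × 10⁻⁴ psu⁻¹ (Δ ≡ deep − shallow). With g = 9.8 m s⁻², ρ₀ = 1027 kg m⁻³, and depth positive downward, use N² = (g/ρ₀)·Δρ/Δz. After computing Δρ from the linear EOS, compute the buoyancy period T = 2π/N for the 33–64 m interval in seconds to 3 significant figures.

275 s

ΔT = -5.7 K, ΔS = +1.38 psu (deep − shallow).
Δρ/ρ₀ = −αΔT + βΔS = 6.84 × 10⁻⁴ + 9.66 × 10⁻⁴ = 1.65 × 10⁻³, so Δρ ≈ 1.695 kg m⁻³.
N² = (g/ρ₀)·Δρ/Δz = g·(Δρ/ρ₀)/Δz = 9.8 × 1.65 × 10⁻³ / 31 = 5.2161 × 10⁻⁴ s⁻².
N = √(5.2161 × 10⁻⁴) = 0.022839 rad s⁻¹ → T = 2π/N = 275.11 s ≈ 275 s.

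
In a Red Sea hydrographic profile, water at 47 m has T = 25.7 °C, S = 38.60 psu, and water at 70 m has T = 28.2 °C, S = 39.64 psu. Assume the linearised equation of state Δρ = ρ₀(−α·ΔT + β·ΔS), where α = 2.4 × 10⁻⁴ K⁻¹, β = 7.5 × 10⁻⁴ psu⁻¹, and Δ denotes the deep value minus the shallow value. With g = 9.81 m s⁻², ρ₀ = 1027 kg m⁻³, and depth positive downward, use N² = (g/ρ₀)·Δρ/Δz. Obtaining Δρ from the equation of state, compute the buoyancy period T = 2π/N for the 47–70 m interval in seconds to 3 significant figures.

ΔT = +2.5 K, ΔS = +1.04 psu (deep − shallow).
Δρ/ρ₀ = −αΔT + βΔS = -6.00 × 10⁻⁴ + 7.80 × 10⁻⁴ = 1.80 × 10⁻⁴, so Δρ ≈ 0.1849 kg m⁻³.
N² = (g/ρ₀)·Δρ/Δz = g·(Δρ/ρ₀)/Δz = 9.81 × 1.80 × 10⁻⁴ / 23 = 7.6774 × 10⁻⁵ s⁻².
N = √(7.6774 × 10⁻⁵) = 8.7621 × 10⁻³ rad s⁻¹ → T = 2π/N = 717.09 s ≈ 717 s.

717 s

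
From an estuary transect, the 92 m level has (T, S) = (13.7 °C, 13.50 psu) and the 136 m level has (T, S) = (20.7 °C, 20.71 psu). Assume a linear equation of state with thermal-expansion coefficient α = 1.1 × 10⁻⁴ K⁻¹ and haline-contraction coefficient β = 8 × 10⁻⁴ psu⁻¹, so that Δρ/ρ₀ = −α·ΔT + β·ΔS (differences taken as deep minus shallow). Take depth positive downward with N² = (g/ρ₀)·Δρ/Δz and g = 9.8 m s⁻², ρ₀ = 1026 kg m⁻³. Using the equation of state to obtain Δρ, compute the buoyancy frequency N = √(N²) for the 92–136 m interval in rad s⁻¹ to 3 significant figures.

0.0334 rad s⁻¹

ΔT = +7.0 K, ΔS = +7.21 psu (deep − shallow).
Δρ/ρ₀ = −αΔT + βΔS = -7.70 × 10⁻⁴ + 5.768 × 10⁻³ = 4.998 × 10⁻³, so Δρ ≈ 5.128 kg m⁻³.
N² = (g/ρ₀)·Δρ/Δz = g·(Δρ/ρ₀)/Δz = 9.8 × 4.998 × 10⁻³ / 44 = 1.1132 × 10⁻³ s⁻².
N = √(1.1132 × 10⁻³) = 0.033365 rad s⁻¹ ≈ 0.0334 rad s⁻¹.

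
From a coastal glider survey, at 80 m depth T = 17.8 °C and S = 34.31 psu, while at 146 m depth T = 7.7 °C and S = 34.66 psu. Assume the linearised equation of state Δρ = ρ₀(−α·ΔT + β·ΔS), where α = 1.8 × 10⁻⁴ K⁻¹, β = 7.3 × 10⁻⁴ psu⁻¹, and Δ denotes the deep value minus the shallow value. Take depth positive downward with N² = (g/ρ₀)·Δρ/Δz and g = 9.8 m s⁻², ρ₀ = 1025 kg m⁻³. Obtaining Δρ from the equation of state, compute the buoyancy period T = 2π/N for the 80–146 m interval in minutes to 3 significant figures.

5.97 min

ΔT = -10.1 K, ΔS = +0.35 psu (deep − shallow).
Δρ/ρ₀ = −αΔT + βΔS = 1.818 × 10⁻³ + 2.555 × 10⁻⁴ = 2.0735 × 10⁻³, so Δρ ≈ 2.125 kg m⁻³.
N² = (g/ρ₀)·Δρ/Δz = g·(Δρ/ρ₀)/Δz = 9.8 × 2.0735 × 10⁻³ / 66 = 3.0788 × 10⁻⁴ s⁻².
N = √(3.0788 × 10⁻⁴) = 0.017547 rad s⁻¹ → T = 2π/N = 358.08 s = 5.9680 min ≈ 5.97 min.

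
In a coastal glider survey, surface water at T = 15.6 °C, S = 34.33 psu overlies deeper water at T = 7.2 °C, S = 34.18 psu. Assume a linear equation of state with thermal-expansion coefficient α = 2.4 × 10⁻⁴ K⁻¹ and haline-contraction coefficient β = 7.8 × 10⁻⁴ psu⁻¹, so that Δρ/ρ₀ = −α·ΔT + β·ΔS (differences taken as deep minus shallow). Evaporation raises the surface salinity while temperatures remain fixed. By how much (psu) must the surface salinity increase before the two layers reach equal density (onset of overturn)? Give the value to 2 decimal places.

2.43 psu

Neutral buoyancy requires −α(T_deep − T_surf) + β(S_deep − S_surf′) = 0.
S_surf′ = S_deep − (α/β)·ΔT = 34.18 − (2.4 × 10⁻⁴/7.8 × 10⁻⁴)·(-8.4) = 36.7646 psu.
Increase required: 36.7646 − 34.33 = 2.4346 psu.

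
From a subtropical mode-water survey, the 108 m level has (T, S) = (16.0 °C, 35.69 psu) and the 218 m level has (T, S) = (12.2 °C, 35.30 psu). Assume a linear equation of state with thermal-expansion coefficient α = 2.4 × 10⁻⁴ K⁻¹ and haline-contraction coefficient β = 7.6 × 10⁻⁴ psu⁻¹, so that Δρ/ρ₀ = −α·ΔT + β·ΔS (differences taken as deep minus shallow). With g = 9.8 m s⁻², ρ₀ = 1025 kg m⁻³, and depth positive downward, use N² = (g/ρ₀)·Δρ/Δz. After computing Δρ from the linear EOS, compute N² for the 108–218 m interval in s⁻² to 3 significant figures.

5.48 × 10⁻⁵ s⁻²

ΔT = -3.8 K, ΔS = -0.39 psu (deep − shallow).
Δρ/ρ₀ = −αΔT + βΔS = 9.12 × 10⁻⁴ − 2.964 × 10⁻⁴ = 6.156 × 10⁻⁴, so Δρ ≈ 0.6310 kg m⁻³.
N² = (g/ρ₀)·Δρ/Δz = g·(Δρ/ρ₀)/Δz = 9.8 × 6.156 × 10⁻⁴ / 110 = 5.4844 × 10⁻⁵ s⁻² ≈ 5.48 × 10⁻⁵ s⁻².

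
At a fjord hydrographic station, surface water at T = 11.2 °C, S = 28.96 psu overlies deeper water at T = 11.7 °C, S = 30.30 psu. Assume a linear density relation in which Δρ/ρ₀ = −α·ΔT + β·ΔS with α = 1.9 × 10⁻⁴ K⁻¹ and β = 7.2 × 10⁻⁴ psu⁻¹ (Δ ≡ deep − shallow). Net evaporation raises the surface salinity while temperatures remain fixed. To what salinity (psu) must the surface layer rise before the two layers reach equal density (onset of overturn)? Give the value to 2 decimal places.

30.17 psu

Neutral buoyancy requires −α(T_deep − T_surf) + β(S_deep − S_surf′) = 0.
S_surf′ = S_deep − (α/β)·ΔT = 30.30 − (1.9 × 10⁻⁴/7.2 × 10⁻⁴)·(+0.5) = 30.1681 psu.
Increase required: 30.1681 − 28.96 = 1.2081 psu.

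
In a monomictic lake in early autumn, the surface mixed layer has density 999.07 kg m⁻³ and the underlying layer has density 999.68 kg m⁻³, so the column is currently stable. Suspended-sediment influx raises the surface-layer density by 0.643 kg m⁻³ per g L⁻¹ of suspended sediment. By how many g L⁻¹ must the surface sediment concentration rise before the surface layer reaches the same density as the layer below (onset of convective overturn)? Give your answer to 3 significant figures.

0.949 g L⁻¹

Density deficit of the surface layer: 999.68 − 999.07 = 0.61 kg m⁻³.
Required change = 0.61 / 0.643 = 0.949 g L⁻¹.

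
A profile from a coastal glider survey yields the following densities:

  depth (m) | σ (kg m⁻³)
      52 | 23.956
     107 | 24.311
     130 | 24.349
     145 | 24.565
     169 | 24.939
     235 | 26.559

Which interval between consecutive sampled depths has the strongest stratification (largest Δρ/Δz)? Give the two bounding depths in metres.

169–235 m

Compute the density gradient over each adjacent pair:
  52–107 m: Δρ/Δz = 0.355/55 = 6.5 × 10⁻³ kg m⁻⁴
  107–130 m: Δρ/Δz = 0.038/23 = 1.7 × 10⁻³ kg m⁻⁴
  130–145 m: Δρ/Δz = 0.216/15 = 0.014 kg m⁻⁴
  145–169 m: Δρ/Δz = 0.374/24 = 0.016 kg m⁻⁴
  169–235 m: Δρ/Δz = 1.620/66 = 0.025 kg m⁻⁴
The largest gradient is in the 169–235 m interval — the pycnocline.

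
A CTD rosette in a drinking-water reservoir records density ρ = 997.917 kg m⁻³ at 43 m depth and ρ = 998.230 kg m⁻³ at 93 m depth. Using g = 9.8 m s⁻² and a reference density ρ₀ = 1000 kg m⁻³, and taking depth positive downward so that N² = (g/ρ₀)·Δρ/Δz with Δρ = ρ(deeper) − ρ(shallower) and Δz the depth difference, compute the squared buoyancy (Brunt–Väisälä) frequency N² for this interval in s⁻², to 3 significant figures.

Δρ = 998.230 − 997.917 = 0.313 kg m⁻³ over Δz = 93 − 43 = 50 m.
N² = (9.8/1000) × (0.313/50) = 6.1348 × 10⁻⁵ s⁻² ≈ 6.13 × 10⁻⁵ s⁻².

6.13 × 10⁻⁵ s⁻²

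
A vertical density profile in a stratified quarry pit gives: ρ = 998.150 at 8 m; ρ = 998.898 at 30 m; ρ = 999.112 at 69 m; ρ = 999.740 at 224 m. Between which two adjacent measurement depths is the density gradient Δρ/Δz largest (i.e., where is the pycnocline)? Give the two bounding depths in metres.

8–30 m

Compute the density gradient over each adjacent pair:
  8–30 m: Δρ/Δz = 0.748/22 = 0.034 kg m⁻⁴
  30–69 m: Δρ/Δz = 0.214/39 = 5.5 × 10⁻³ kg m⁻⁴
  69–224 m: Δρ/Δz = 0.628/155 = 4.1 × 10⁻³ kg m⁻⁴
The largest gradient is in the 8–30 m interval — the pycnocline.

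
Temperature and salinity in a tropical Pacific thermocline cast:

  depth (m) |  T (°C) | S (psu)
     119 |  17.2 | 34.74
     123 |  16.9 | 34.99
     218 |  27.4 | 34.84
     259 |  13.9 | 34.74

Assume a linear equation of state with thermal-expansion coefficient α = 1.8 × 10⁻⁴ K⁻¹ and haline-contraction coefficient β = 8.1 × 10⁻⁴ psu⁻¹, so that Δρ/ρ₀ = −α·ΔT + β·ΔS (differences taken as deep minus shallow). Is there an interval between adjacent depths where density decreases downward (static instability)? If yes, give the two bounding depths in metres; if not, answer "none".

123–218 m

Evaluate Δρ/ρ₀ = −αΔT + βΔS across each adjacent pair:
  119–123 m: −αΔT+βΔS = −(1.8 × 10⁻⁴)(-0.3)+(8.1 × 10⁻⁴)(+0.25) = 2.6 × 10⁻⁴ → stable
  123–218 m: −αΔT+βΔS = −(1.8 × 10⁻⁴)(+10.5)+(8.1 × 10⁻⁴)(-0.15) = -2.0 × 10⁻³ → UNSTABLE
  218–259 m: −αΔT+βΔS = −(1.8 × 10⁻⁴)(-13.5)+(8.1 × 10⁻⁴)(-0.10) = 2.3 × 10⁻³ → stable
The 123–218 m interval has Δρ < 0: lighter water underlies denser water.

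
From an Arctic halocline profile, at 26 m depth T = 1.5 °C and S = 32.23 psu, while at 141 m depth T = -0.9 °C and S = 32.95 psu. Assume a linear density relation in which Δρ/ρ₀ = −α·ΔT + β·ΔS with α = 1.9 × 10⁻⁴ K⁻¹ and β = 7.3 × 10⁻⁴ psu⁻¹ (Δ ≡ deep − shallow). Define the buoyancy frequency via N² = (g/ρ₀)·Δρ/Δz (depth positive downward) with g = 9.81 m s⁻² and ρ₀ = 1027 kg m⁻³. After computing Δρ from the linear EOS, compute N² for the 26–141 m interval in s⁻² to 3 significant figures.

ΔT = -2.4 K, ΔS = +0.72 psu (deep − shallow).
Δρ/ρ₀ = −αΔT + βΔS = 4.56 × 10⁻⁴ + 5.256 × 10⁻⁴ = 9.816 × 10⁻⁴, so Δρ ≈ 1.008 kg m⁻³.
N² = (g/ρ₀)·Δρ/Δz = g·(Δρ/ρ₀)/Δz = 9.81 × 9.816 × 10⁻⁴ / 115 = 8.3735 × 10⁻⁵ s⁻² ≈ 8.37 × 10⁻⁵ s⁻².

8.37 × 10⁻⁵ s⁻²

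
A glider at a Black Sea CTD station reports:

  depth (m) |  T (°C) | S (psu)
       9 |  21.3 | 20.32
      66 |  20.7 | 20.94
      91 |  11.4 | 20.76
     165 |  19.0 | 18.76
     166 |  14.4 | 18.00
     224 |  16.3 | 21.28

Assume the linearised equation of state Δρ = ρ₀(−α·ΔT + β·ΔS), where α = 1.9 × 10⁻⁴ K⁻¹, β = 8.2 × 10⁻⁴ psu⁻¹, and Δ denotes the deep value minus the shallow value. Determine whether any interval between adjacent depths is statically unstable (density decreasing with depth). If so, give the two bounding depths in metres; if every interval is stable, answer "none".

Evaluate Δρ/ρ₀ = −αΔT + βΔS across each adjacent pair:
  9–66 m: −αΔT+βΔS = −(1.9 × 10⁻⁴)(-0.6)+(8.2 × 10⁻⁴)(+0.62) = 6.2 × 10⁻⁴ → stable
  66–91 m: −αΔT+βΔS = −(1.9 × 10⁻⁴)(-9.3)+(8.2 × 10⁻⁴)(-0.18) = 1.6 × 10⁻³ → stable
  91–165 m: −αΔT+βΔS = −(1.9 × 10⁻⁴)(+7.6)+(8.2 × 10⁻⁴)(-2.00) = -3.1 × 10⁻³ → UNSTABLE
  165–166 m: −αΔT+βΔS = −(1.9 × 10⁻⁴)(-4.6)+(8.2 × 10⁻⁴)(-0.76) = 2.5 × 10⁻⁴ → stable
  166–224 m: −αΔT+βΔS = −(1.9 × 10⁻⁴)(+1.9)+(8.2 × 10⁻⁴)(+3.28) = 2.3 × 10⁻³ → stable
The 91–165 m interval has Δρ < 0: lighter water underlies denser water.

91–165 m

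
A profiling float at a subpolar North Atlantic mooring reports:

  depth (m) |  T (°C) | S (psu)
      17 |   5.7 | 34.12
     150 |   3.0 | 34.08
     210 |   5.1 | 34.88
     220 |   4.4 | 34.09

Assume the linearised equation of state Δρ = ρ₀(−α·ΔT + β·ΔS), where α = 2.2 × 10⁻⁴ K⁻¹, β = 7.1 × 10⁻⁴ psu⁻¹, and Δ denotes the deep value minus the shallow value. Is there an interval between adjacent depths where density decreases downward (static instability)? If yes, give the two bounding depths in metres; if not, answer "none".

Evaluate Δρ/ρ₀ = −αΔT + βΔS across each adjacent pair:
  17–150 m: −αΔT+βΔS = −(2.2 × 10⁻⁴)(-2.7)+(7.1 × 10⁻⁴)(-0.04) = 5.7 × 10⁻⁴ → stable
  150–210 m: −αΔT+βΔS = −(2.2 × 10⁻⁴)(+2.1)+(7.1 × 10⁻⁴)(+0.80) = 1.1 × 10⁻⁴ → stable
  210–220 m: −αΔT+βΔS = −(2.2 × 10⁻⁴)(-0.7)+(7.1 × 10⁻⁴)(-0.79) = -4.1 × 10⁻⁴ → UNSTABLE
The 210–220 m interval has Δρ < 0: lighter water underlies denser water.

210–220 m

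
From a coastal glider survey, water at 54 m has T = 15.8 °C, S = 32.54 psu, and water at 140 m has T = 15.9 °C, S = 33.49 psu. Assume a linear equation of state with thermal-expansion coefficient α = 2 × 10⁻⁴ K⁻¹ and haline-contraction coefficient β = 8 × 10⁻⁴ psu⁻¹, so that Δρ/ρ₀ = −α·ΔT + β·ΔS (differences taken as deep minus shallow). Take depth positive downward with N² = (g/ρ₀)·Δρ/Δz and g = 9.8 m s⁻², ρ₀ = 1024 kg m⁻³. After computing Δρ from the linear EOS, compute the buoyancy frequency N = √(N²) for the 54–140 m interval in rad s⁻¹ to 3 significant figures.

9.18 × 10⁻³ rad s⁻¹

ΔT = +0.1 K, ΔS = +0.95 psu (deep − shallow).
Δρ/ρ₀ = −αΔT + βΔS = -2.00 × 10⁻⁵ + 7.60 × 10⁻⁴ = 7.40 × 10⁻⁴, so Δρ ≈ 0.7578 kg m⁻³.
N² = (g/ρ₀)·Δρ/Δz = g·(Δρ/ρ₀)/Δz = 9.8 × 7.40 × 10⁻⁴ / 86 = 8.4326 × 10⁻⁵ s⁻².
N = √(8.4326 × 10⁻⁵) = 9.1829 × 10⁻³ rad s⁻¹ ≈ 9.18 × 10⁻³ rad s⁻¹.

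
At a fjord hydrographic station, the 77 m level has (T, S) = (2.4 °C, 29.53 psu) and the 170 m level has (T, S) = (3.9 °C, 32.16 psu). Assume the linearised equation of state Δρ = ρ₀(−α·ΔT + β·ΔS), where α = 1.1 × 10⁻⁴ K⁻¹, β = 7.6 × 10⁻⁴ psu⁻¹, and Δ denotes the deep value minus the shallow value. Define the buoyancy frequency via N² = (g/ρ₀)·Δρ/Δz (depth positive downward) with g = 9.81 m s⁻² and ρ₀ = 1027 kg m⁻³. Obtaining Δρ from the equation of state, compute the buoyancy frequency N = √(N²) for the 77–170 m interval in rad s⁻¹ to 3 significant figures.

0.0139 rad s⁻¹

ΔT = +1.5 K, ΔS = +2.63 psu (deep − shallow).
Δρ/ρ₀ = −αΔT + βΔS = -1.65 × 10⁻⁴ + 1.9988 × 10⁻³ = 1.8338 × 10⁻³, so Δρ ≈ 1.883 kg m⁻³.
N² = (g/ρ₀)·Δρ/Δz = g·(Δρ/ρ₀)/Δz = 9.81 × 1.8338 × 10⁻³ / 93 = 1.9344 × 10⁻⁴ s⁻².
N = √(1.9344 × 10⁻⁴) = 0.013908 rad s⁻¹ ≈ 0.0139 rad s⁻¹.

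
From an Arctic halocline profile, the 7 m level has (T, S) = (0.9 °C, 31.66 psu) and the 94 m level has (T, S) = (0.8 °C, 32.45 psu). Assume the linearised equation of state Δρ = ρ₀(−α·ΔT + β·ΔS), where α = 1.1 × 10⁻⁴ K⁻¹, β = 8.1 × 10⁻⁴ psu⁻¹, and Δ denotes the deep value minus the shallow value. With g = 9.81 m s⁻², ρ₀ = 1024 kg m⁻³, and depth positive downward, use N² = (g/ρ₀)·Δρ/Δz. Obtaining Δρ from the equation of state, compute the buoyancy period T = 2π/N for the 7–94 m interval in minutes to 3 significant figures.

ΔT = -0.1 K, ΔS = +0.79 psu (deep − shallow).
Δρ/ρ₀ = −αΔT + βΔS = 1.10 × 10⁻⁵ + 6.399 × 10⁻⁴ = 6.509 × 10⁻⁴, so Δρ ≈ 0.6665 kg m⁻³.
N² = (g/ρ₀)·Δρ/Δz = g·(Δρ/ρ₀)/Δz = 9.81 × 6.509 × 10⁻⁴ / 87 = 7.3395 × 10⁻⁵ s⁻².
N = √(7.3395 × 10⁻⁵) = 8.5671 × 10⁻³ rad s⁻¹ → T = 2π/N = 733.41 s = 12.223 min ≈ 12.2 min.

12.2 min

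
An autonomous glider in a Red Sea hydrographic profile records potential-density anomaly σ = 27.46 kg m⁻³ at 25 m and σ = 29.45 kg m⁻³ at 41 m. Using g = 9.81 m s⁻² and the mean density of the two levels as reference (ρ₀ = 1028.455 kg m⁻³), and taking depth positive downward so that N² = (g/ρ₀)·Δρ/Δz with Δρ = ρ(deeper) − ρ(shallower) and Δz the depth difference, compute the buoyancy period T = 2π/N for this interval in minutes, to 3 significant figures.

3.04 min

Δρ = 1029.45 − 1027.46 = 1.99 kg m⁻³ over Δz = 41 − 25 = 16 m.
N² = (9.81/1028.455) × (1.99/16) = 1.1864 × 10⁻³ s⁻².
N = √(1.1864 × 10⁻³) = 0.034444 rad s⁻¹, so T = 2π/N = 182.42 s = 3.0403 min ≈ 3.04 min.
A positive N² confirms static stability across the interval.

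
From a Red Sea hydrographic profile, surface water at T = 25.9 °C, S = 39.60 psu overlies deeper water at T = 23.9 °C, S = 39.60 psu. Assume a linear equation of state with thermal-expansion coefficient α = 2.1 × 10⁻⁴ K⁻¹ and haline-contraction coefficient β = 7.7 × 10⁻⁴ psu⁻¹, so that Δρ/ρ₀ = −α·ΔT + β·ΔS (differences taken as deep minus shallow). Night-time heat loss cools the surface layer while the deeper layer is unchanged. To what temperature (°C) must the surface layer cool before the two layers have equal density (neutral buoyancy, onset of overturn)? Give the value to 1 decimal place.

23.9 °C

Neutral buoyancy requires Δρ = 0, i.e. −α(T_deep − T_surf′) + β(S_deep − S_surf) = 0.
T_surf′ = T_deep − (β/α)·ΔS = 23.9 − (7.7 × 10⁻⁴/2.1 × 10⁻⁴)·(+0.00) = 23.900 °C.
Cooling required: 25.9 − (23.900) = 2.000 °C.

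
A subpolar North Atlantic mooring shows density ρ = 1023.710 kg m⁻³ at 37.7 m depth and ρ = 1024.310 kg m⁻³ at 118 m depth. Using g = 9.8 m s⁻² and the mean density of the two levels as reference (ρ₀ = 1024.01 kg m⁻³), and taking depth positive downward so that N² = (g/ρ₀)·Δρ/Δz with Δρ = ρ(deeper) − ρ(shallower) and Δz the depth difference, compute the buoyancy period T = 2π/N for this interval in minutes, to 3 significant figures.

12.4 min

Δρ = 1024.310 − 1023.710 = 0.600 kg m⁻³ over Δz = 118 − 37.7 = 80.3 m.
N² = (9.8/1024.01) × (0.600/80.3) = 7.1508 × 10⁻⁵ s⁻².
N = √(7.1508 × 10⁻⁵) = 8.4562 × 10⁻³ rad s⁻¹, so T = 2π/N = 743.03 s = 12.384 min ≈ 12.4 min.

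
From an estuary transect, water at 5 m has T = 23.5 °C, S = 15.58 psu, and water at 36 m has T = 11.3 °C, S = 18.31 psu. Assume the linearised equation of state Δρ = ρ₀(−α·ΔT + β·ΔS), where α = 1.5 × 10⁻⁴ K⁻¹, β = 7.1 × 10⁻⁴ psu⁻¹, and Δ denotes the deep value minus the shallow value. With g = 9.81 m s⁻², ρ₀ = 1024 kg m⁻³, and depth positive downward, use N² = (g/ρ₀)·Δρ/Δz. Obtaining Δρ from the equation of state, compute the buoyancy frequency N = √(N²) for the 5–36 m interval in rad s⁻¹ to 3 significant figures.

ΔT = -12.2 K, ΔS = +2.73 psu (deep − shallow).
Δρ/ρ₀ = −αΔT + βΔS = 1.83 × 10⁻³ + 1.9383 × 10⁻³ = 3.7683 × 10⁻³, so Δρ ≈ 3.859 kg m⁻³.
N² = (g/ρ₀)·Δρ/Δz = g·(Δρ/ρ₀)/Δz = 9.81 × 3.7683 × 10⁻³ / 31 = 1.1925 × 10⁻³ s⁻².
N = √(1.1925 × 10⁻³) = 0.034533 rad s⁻¹ ≈ 0.0345 rad s⁻¹.

0.0345 rad s⁻¹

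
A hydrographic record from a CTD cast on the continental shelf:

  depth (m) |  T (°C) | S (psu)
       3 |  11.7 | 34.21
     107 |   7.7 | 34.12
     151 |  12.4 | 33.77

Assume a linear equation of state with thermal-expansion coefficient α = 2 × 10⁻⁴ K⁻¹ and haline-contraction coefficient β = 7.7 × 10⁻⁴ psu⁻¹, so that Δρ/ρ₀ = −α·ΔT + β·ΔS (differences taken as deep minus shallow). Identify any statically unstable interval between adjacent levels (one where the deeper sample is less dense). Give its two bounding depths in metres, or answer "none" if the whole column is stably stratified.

Evaluate Δρ/ρ₀ = −αΔT + βΔS across each adjacent pair:
  3–107 m: −αΔT+βΔS = −(2 × 10⁻⁴)(-4.0)+(7.7 × 10⁻⁴)(-0.09) = 7.3 × 10⁻⁴ → stable
  107–151 m: −αΔT+βΔS = −(2 × 10⁻⁴)(+4.7)+(7.7 × 10⁻⁴)(-0.35) = -1.2 × 10⁻³ → UNSTABLE
The 107–151 m interval has Δρ < 0: lighter water underlies denser water.

107–151 m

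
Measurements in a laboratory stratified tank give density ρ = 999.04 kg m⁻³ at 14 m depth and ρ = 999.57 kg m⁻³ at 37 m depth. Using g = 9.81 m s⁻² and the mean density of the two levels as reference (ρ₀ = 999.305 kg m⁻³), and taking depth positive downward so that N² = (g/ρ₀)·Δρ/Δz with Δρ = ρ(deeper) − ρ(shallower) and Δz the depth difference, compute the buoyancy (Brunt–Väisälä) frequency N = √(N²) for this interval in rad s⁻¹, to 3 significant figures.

0.0150 rad s⁻¹

Δρ = 999.57 − 999.04 = 0.53 kg m⁻³ over Δz = 37 − 14 = 23 m.
N² = (9.81/999.305) × (0.53/23) = 2.2621 × 10⁻⁴ s⁻².
N = √(2.2621 × 10⁻⁴) = 0.015040 rad s⁻¹ ≈ 0.0150 rad s⁻¹.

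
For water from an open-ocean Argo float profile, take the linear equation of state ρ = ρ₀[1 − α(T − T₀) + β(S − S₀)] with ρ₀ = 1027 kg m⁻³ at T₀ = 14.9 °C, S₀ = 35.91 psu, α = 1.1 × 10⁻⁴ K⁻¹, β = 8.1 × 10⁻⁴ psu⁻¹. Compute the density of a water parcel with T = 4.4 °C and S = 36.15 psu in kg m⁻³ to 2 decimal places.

1028.39 kg m⁻³

T − T₀ = -10.5 K, S − S₀ = +0.24 psu.
Bracket = 1 − α·(-10.5) + β·(+0.24) = 1 + (1.3494 × 10⁻³) = 1.0013494.
ρ = 1027 × 1.0013494 = 1028.39 kg m⁻³.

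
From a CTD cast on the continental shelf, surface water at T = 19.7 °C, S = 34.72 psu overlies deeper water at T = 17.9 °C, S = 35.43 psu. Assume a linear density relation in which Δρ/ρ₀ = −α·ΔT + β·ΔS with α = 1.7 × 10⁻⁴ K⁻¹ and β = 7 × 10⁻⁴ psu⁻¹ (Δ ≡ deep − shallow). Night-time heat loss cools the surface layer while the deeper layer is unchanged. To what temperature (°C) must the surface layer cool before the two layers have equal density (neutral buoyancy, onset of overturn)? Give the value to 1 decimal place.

Neutral buoyancy requires Δρ = 0, i.e. −α(T_deep − T_surf′) + β(S_deep − S_surf) = 0.
T_surf′ = T_deep − (β/α)·ΔS = 17.9 − (7 × 10⁻⁴/1.7 × 10⁻⁴)·(+0.71) = 14.976 °C.
Cooling required: 19.7 − (14.976) = 4.724 °C.

15.0 °C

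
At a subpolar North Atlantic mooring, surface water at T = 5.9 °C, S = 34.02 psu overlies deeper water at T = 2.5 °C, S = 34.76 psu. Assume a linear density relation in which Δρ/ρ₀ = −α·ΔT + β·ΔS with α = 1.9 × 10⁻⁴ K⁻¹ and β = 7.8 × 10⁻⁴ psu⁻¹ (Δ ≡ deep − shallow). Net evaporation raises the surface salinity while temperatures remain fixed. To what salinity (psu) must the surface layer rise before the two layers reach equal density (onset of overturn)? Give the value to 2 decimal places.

35.59 psu

Neutral buoyancy requires −α(T_deep − T_surf) + β(S_deep − S_surf′) = 0.
S_surf′ = S_deep − (α/β)·ΔT = 34.76 − (1.9 × 10⁻⁴/7.8 × 10⁻⁴)·(-3.4) = 35.5882 psu.
Increase required: 35.5882 − 34.02 = 1.5682 psu.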